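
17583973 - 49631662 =-32047689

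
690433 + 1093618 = 1784051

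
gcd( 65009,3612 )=7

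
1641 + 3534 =5175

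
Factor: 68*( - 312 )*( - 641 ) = 13599456 = 2^5*3^1*13^1*17^1*641^1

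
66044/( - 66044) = - 1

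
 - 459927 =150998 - 610925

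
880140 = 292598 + 587542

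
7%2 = 1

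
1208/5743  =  1208/5743 = 0.21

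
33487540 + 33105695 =66593235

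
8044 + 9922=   17966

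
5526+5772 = 11298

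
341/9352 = 341/9352 = 0.04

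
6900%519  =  153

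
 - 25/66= - 1 + 41/66 = -0.38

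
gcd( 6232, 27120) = 8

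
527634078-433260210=94373868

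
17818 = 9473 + 8345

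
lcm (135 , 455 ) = 12285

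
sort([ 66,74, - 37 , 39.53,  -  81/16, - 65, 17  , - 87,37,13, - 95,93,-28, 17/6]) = [-95,  -  87, - 65, - 37,-28, - 81/16,17/6,  13, 17,37,39.53,66,74,93 ]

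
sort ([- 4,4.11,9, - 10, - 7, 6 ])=[ - 10, -7, - 4,4.11 , 6,9]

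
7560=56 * 135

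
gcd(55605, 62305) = 5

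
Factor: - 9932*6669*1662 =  - 110085076296 = - 2^3*3^4*13^2*19^1*191^1*277^1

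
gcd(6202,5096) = 14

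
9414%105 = 69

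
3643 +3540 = 7183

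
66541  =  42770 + 23771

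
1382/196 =691/98 = 7.05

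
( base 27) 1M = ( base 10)49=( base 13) 3A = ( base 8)61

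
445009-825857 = -380848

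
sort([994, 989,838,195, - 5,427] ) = [ - 5,195, 427, 838,989, 994 ] 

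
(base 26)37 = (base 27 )34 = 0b1010101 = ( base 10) 85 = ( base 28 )31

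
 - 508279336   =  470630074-978909410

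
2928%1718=1210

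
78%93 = 78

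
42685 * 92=3927020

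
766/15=51 + 1/15  =  51.07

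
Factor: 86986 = 2^1*23^1 * 31^1*61^1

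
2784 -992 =1792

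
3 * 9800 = 29400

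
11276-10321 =955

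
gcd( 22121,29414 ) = 11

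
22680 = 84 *270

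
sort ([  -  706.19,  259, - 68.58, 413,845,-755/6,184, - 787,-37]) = [-787, -706.19,  -  755/6, - 68.58, - 37, 184,259,413, 845 ] 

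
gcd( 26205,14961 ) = 3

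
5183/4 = 5183/4 = 1295.75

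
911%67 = 40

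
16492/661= 16492/661 = 24.95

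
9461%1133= 397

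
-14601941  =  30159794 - 44761735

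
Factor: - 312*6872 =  - 2^6*3^1*13^1*859^1  =  - 2144064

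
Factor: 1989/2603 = 3^2*13^1*17^1*19^( - 1 )* 137^( - 1)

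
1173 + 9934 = 11107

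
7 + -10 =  - 3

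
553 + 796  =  1349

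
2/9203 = 2/9203 = 0.00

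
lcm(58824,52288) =470592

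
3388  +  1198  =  4586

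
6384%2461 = 1462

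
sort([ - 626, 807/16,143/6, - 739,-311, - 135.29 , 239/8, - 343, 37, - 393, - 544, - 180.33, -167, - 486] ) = [-739 , - 626 ,- 544, - 486, - 393, - 343 , - 311, - 180.33,  -  167, - 135.29,  143/6, 239/8, 37, 807/16 ]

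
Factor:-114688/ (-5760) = 896/45 =2^7*3^(  -  2)*5^( - 1)*7^1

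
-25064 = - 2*12532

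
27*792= 21384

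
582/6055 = 582/6055 = 0.10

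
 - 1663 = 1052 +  -2715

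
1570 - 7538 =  - 5968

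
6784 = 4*1696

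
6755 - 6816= -61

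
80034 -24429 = 55605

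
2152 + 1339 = 3491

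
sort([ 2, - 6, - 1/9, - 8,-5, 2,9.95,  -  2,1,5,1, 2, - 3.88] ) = [ -8, - 6, - 5,  -  3.88,-2,-1/9 , 1,1,2 , 2,2 , 5,  9.95]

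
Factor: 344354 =2^1*167^1*1031^1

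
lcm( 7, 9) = 63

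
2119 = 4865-2746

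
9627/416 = 9627/416 = 23.14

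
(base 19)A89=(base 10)3771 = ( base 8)7273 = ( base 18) bb9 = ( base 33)3F9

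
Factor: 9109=9109^1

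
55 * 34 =1870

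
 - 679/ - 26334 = 97/3762   =  0.03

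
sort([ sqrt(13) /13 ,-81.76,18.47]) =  [ - 81.76,sqrt(13)/13,18.47]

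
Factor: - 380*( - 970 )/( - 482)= - 2^2*  5^2*19^1*97^1*241^( - 1 ) = - 184300/241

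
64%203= 64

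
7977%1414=907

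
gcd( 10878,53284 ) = 14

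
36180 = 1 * 36180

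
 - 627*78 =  - 48906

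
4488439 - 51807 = 4436632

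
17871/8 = 17871/8= 2233.88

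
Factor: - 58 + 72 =14=2^1*7^1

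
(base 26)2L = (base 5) 243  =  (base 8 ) 111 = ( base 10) 73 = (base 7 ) 133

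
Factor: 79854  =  2^1*3^1*13309^1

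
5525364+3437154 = 8962518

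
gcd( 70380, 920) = 460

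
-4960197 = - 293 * 16929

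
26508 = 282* 94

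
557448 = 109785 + 447663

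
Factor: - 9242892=-2^2*3^2*19^1*13513^1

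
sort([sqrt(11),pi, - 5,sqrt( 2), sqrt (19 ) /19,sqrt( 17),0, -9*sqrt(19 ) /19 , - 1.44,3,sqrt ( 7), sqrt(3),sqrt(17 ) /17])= [ - 5, - 9*sqrt(19) /19,-1.44, 0,sqrt ( 19 )/19,sqrt(17 ) /17,sqrt(2), sqrt( 3),sqrt(7), 3,pi,sqrt( 11),sqrt( 17 )] 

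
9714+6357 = 16071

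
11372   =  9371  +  2001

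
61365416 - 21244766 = 40120650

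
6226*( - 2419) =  - 15060694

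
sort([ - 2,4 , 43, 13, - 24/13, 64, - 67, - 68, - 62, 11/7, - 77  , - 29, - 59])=[ - 77,-68 , - 67, - 62, - 59, - 29, - 2, - 24/13 , 11/7, 4, 13,43,  64] 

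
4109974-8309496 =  - 4199522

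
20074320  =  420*47796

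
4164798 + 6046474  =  10211272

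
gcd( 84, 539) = 7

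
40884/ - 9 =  - 13628/3 = - 4542.67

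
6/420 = 1/70 = 0.01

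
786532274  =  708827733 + 77704541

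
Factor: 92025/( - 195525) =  - 11^(-1)*79^( - 1) * 409^1 = -409/869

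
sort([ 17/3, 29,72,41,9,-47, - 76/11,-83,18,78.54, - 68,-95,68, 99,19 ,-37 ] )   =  [-95, - 83, - 68, - 47, - 37,  -  76/11, 17/3,9,18, 19,29,  41,68,72, 78.54,99] 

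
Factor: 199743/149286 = 2^ (  -  1 )*179^( - 1)*479^1 = 479/358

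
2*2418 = 4836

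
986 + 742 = 1728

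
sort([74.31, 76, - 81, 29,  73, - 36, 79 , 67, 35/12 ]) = [-81,-36,35/12, 29, 67, 73, 74.31, 76, 79 ]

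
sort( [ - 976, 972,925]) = [ - 976,925,972]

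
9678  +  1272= 10950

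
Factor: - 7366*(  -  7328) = 53978048 = 2^6*29^1* 127^1* 229^1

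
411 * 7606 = 3126066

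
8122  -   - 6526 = 14648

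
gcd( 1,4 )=1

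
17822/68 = 8911/34= 262.09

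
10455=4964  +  5491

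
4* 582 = 2328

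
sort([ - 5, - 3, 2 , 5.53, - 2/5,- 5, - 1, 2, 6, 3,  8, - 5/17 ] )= [ - 5, - 5, - 3, - 1,  -  2/5 , - 5/17, 2 , 2,  3, 5.53 , 6, 8] 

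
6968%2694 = 1580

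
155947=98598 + 57349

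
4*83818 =335272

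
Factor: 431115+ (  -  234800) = 196315 = 5^1*7^1* 71^1 * 79^1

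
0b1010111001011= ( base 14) 2067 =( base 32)5eb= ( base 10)5579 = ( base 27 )7hh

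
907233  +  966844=1874077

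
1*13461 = 13461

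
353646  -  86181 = 267465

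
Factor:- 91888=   - 2^4 * 5743^1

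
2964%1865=1099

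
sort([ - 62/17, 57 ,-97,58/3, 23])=[ - 97, - 62/17 , 58/3, 23, 57]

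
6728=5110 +1618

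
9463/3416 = 2 + 2631/3416= 2.77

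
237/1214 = 237/1214 = 0.20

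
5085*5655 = 28755675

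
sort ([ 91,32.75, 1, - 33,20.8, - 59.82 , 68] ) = [ -59.82, - 33,  1,20.8,32.75,68, 91]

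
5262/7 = 751 + 5/7 = 751.71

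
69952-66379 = 3573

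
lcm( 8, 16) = 16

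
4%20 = 4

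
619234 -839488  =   - 220254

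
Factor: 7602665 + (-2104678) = 5497987 = 11^1*17^1*29401^1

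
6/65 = 6/65   =  0.09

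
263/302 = 263/302 = 0.87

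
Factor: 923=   13^1 * 71^1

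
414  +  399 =813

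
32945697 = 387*85131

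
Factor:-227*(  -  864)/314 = 2^4*3^3*157^(-1)*227^1 = 98064/157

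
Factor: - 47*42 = - 1974 = - 2^1 *3^1*7^1*47^1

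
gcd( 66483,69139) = 83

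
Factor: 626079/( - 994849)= - 3^1 * 47^(-1 )*61^( - 1 )*181^1*347^( - 1) * 1153^1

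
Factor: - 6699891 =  - 3^1 * 11^2*18457^1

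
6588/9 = 732 = 732.00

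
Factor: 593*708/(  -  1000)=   -  104961/250 = - 2^(-1)*3^1*5^( - 3)*59^1*593^1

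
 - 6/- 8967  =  2/2989 = 0.00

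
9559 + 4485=14044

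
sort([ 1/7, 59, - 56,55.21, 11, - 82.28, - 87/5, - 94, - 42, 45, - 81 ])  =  [ - 94, - 82.28,  -  81,-56, - 42,- 87/5, 1/7,11,45, 55.21, 59 ] 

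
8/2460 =2/615 = 0.00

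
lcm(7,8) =56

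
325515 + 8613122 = 8938637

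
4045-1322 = 2723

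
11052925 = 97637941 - 86585016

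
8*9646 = 77168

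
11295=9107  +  2188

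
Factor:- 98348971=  -7^1*1123^1*12511^1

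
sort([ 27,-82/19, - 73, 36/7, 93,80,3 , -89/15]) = [ - 73 , - 89/15, - 82/19, 3 , 36/7, 27, 80,93] 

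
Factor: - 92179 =-92179^1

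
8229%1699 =1433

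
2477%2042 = 435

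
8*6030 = 48240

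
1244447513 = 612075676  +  632371837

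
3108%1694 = 1414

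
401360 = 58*6920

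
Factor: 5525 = 5^2 * 13^1*17^1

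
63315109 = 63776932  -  461823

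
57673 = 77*749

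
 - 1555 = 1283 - 2838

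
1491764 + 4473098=5964862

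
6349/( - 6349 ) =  - 1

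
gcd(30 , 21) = 3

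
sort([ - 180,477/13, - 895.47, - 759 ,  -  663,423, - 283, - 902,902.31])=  [ - 902,  -  895.47, - 759, - 663, - 283, - 180, 477/13, 423, 902.31]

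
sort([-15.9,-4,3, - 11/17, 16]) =[ - 15.9, - 4, -11/17,3, 16] 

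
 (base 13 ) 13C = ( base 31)73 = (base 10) 220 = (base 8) 334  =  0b11011100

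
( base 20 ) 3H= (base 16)4D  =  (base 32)2D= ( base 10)77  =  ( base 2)1001101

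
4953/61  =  81 + 12/61  =  81.20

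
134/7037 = 134/7037 = 0.02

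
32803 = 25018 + 7785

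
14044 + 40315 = 54359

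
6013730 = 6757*890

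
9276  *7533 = 69876108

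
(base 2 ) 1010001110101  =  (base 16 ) 1475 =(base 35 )49m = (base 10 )5237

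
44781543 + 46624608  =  91406151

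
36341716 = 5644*6439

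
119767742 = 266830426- 147062684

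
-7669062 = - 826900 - 6842162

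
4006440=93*43080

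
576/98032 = 36/6127 = 0.01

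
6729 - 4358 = 2371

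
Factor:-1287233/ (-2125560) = 2^(-3 )*3^(-1) * 5^ (  -  1 )*17713^ (  -  1 ) * 1287233^1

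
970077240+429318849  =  1399396089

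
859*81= 69579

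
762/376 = 2 + 5/188 = 2.03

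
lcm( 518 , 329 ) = 24346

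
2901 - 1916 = 985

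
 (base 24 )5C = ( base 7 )246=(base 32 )44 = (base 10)132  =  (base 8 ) 204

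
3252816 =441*7376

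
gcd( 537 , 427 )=1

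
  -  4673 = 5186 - 9859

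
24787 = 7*3541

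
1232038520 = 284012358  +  948026162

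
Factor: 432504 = 2^3*3^2*6007^1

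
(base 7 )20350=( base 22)a6c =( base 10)4984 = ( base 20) C94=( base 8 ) 11570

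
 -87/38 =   -  3 + 27/38  =  - 2.29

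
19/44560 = 19/44560 = 0.00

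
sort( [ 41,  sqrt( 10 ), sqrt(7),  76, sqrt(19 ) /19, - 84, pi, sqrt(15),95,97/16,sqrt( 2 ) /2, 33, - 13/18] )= [ - 84, - 13/18,sqrt(19) /19, sqrt( 2)/2, sqrt ( 7 ), pi,sqrt(10) , sqrt( 15),97/16 , 33, 41, 76, 95]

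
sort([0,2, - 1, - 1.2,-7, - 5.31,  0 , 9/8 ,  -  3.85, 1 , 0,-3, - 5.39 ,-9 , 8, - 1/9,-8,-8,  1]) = [-9, - 8, - 8 , - 7, - 5.39,  -  5.31 , - 3.85, - 3,  -  1.2, - 1,-1/9,0, 0 , 0 , 1, 1,9/8,2,8 ]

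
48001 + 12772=60773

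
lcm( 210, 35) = 210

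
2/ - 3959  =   - 1 + 3957/3959 = - 0.00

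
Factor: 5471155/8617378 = 2^ (-1)*5^1*7^( - 1 )*11^ ( - 2) * 383^1*2857^1 * 5087^( - 1)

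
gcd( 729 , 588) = 3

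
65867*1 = 65867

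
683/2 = 341+1/2 = 341.50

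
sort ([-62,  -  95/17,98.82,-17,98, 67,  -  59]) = [-62, - 59, - 17 ,-95/17,67, 98,98.82 ]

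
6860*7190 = 49323400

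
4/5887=4/5887 = 0.00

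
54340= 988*55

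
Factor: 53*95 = 5^1*19^1*53^1 = 5035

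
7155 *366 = 2618730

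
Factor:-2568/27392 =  -3/32 = -2^(- 5 )* 3^1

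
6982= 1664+5318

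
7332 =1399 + 5933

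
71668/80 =17917/20 =895.85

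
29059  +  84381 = 113440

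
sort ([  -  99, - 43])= [ - 99,  -  43]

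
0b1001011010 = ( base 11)4a8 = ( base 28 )le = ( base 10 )602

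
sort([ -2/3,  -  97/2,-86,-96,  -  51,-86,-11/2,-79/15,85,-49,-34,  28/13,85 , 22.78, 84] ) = [-96, - 86,  -  86,-51, - 49,-97/2, - 34, - 11/2,-79/15, - 2/3,28/13,22.78,84,85, 85] 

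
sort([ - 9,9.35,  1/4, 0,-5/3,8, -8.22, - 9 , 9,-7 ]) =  [-9, -9,-8.22 , - 7, - 5/3 , 0,1/4,8 , 9,9.35]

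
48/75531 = 16/25177 = 0.00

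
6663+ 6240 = 12903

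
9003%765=588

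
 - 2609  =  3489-6098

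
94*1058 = 99452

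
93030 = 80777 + 12253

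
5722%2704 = 314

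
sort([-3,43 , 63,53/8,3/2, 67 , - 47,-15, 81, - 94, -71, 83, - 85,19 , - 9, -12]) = [  -  94, - 85, - 71 ,  -  47, -15, - 12,-9, - 3,3/2, 53/8 , 19, 43, 63,67,81 , 83]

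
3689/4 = 3689/4=922.25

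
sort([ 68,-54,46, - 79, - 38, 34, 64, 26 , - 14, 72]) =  [-79, - 54 , - 38,- 14,26,34, 46,64, 68,72 ] 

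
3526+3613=7139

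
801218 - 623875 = 177343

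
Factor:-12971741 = - 2371^1*5471^1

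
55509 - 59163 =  - 3654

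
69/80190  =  23/26730 = 0.00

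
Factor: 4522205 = 5^1*904441^1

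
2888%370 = 298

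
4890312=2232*2191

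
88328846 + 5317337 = 93646183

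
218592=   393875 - 175283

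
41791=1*41791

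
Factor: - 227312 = -2^4*14207^1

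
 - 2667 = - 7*381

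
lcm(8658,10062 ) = 372294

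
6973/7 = 6973/7 = 996.14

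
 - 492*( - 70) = 34440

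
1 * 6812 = 6812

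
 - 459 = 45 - 504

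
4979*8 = 39832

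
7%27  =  7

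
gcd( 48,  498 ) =6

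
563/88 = 563/88 = 6.40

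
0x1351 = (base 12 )2A41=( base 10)4945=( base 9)6704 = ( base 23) 980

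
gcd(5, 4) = 1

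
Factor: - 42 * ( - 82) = 2^2* 3^1*7^1*41^1  =  3444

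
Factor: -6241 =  - 79^2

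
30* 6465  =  193950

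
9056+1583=10639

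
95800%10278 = 3298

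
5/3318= 5/3318 = 0.00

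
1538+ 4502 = 6040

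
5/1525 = 1/305 = 0.00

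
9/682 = 9/682 = 0.01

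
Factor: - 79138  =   - 2^1*39569^1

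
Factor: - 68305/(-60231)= 3^(-1 )*5^1*17^( - 1 )*19^1*719^1 * 1181^(-1 )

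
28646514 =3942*7267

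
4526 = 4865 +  - 339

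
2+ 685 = 687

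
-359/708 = -359/708 = - 0.51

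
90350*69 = 6234150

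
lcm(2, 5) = 10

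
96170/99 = 96170/99 = 971.41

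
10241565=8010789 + 2230776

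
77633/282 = 77633/282 = 275.29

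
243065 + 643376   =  886441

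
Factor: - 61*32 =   -  2^5*61^1 = - 1952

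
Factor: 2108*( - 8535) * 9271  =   - 166801792380 = - 2^2*3^1*5^1*17^1*31^1*73^1*127^1*569^1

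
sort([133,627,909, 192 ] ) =[ 133,192,627 , 909 ]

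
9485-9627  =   - 142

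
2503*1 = 2503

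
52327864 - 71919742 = -19591878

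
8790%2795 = 405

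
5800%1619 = 943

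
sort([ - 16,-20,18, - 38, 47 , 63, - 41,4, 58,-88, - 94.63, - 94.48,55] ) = [ - 94.63,-94.48 ,-88, - 41, - 38, - 20, - 16 , 4, 18,47, 55,58 , 63]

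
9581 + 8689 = 18270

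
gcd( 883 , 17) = 1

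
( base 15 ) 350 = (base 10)750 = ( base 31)O6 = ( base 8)1356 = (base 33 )mo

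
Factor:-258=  - 2^1*3^1 *43^1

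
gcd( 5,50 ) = 5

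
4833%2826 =2007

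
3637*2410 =8765170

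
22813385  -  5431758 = 17381627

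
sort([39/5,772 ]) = [39/5,772]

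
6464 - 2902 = 3562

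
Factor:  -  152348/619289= - 2^2*7^1*11^ (-1 )*5441^1*56299^(-1)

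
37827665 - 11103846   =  26723819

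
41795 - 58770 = - 16975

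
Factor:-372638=  -  2^1*7^1*43^1*619^1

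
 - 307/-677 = 307/677 = 0.45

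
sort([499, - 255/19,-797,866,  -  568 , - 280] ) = [  -  797, - 568,-280, - 255/19 , 499, 866] 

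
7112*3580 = 25460960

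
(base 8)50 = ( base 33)17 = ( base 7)55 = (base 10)40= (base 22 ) 1I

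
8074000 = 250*32296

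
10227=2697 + 7530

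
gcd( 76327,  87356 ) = 1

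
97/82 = 97/82 = 1.18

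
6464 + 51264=57728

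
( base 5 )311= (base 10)81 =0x51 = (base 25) 36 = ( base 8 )121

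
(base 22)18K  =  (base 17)260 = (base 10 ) 680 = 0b1010101000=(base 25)125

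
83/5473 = 83/5473   =  0.02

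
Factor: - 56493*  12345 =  - 3^3*5^1 * 823^1 * 6277^1 = - 697406085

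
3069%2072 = 997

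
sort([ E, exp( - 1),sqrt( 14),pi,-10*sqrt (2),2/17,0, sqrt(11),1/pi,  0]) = [  -  10*sqrt( 2 ), 0 , 0,2/17,1/pi,exp( - 1) , E  ,  pi , sqrt( 11),sqrt( 14)]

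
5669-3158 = 2511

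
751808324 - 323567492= 428240832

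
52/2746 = 26/1373 = 0.02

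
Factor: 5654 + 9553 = 15207  =  3^1*  37^1 * 137^1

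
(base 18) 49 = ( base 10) 81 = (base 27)30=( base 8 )121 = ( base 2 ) 1010001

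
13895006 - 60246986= - 46351980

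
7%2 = 1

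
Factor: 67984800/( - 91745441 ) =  - 2^5 * 3^1 * 5^2*13^1 * 2179^1* 91745441^( - 1) 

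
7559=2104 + 5455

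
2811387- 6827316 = -4015929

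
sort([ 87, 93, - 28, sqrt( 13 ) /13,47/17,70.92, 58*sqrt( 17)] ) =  [ - 28, sqrt( 13)/13, 47/17,70.92, 87, 93, 58*sqrt(17)]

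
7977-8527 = - 550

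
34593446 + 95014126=129607572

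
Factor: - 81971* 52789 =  -4327167119  =  -11^1*4799^1 * 81971^1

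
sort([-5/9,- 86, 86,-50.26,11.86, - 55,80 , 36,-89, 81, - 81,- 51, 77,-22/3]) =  [ - 89, - 86, - 81, - 55,-51 , - 50.26, - 22/3,-5/9, 11.86, 36, 77, 80,81,86]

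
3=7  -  4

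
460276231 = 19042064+441234167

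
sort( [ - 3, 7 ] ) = [ - 3,7 ] 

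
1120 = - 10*(  -  112)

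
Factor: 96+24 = 2^3*3^1*5^1 = 120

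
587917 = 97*6061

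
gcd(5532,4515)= 3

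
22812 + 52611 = 75423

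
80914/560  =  144 + 137/280   =  144.49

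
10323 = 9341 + 982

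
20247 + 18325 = 38572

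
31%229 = 31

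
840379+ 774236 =1614615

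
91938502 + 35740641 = 127679143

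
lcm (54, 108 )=108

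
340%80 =20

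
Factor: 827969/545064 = 2^( - 3)*3^ (-1)*13^( - 1 )*1747^( - 1 ) * 827969^1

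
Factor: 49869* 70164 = 3499008516 = 2^2 * 3^5*  1847^1*1949^1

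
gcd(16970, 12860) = 10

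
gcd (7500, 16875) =1875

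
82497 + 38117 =120614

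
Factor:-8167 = -8167^1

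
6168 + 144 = 6312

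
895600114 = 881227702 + 14372412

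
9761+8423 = 18184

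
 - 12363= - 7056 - 5307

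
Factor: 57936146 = 2^1 * 2039^1*14207^1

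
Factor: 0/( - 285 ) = 0^1  =  0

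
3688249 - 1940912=1747337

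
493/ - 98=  - 6 + 95/98 =- 5.03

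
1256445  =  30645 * 41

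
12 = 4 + 8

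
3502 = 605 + 2897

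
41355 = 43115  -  1760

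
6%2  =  0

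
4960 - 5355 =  - 395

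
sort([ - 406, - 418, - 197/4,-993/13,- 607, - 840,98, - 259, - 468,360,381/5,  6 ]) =[ - 840, - 607 , - 468, - 418,-406, - 259, - 993/13, - 197/4 , 6,381/5, 98,360]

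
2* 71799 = 143598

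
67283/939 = 71  +  614/939 = 71.65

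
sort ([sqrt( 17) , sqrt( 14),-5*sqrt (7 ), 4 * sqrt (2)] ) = [ - 5*sqrt( 7 ) , sqrt( 14), sqrt( 17), 4 *sqrt(2) ] 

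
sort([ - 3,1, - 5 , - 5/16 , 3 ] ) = [ - 5,- 3,- 5/16, 1,3 ] 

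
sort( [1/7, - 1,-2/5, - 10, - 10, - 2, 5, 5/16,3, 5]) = [ - 10, - 10, - 2,- 1, -2/5,  1/7, 5/16,  3, 5, 5]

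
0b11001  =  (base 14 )1B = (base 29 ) p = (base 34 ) P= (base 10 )25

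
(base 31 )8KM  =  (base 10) 8330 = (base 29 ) 9Q7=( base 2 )10000010001010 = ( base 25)D85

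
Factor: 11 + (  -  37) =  - 26  =  - 2^1*13^1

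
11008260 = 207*53180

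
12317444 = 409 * 30116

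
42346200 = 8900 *4758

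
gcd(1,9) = 1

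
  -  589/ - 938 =589/938 = 0.63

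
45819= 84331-38512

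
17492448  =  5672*3084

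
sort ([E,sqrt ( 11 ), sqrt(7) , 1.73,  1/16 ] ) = [ 1/16,1.73,sqrt( 7 ), E, sqrt ( 11 )] 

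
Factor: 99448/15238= 2^2* 19^( - 1 )*31^1 = 124/19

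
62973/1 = 62973 = 62973.00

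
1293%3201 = 1293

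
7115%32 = 11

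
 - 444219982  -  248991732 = -693211714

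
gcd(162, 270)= 54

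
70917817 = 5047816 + 65870001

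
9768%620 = 468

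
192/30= 32/5=6.40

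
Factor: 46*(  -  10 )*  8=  - 2^5*5^1*23^1 =- 3680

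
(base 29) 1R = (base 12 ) 48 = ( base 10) 56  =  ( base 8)70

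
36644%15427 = 5790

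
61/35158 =61/35158 = 0.00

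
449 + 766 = 1215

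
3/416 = 3/416 = 0.01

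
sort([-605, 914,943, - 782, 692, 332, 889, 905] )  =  [ - 782, - 605, 332, 692, 889, 905, 914,943] 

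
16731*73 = 1221363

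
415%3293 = 415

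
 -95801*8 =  - 766408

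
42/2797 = 42/2797  =  0.02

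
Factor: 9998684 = 2^2 * 2499671^1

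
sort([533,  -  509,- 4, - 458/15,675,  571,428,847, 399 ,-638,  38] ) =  [-638, - 509, - 458/15 , - 4,38,399, 428, 533, 571,  675, 847]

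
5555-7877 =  - 2322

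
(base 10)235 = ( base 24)9j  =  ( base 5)1420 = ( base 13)151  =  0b11101011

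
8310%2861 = 2588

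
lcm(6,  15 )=30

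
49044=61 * 804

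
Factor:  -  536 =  - 2^3*67^1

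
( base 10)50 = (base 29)1l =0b110010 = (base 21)28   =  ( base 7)101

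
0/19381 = 0 = 0.00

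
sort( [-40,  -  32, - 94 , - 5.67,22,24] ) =[ - 94, - 40 , - 32, - 5.67,22,24 ] 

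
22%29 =22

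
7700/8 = 1925/2 = 962.50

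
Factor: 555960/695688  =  5^1*7^( - 1 )*101^( - 1)*113^1 = 565/707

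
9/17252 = 9/17252 = 0.00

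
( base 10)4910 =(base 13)2309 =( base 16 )132e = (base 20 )C5A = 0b1001100101110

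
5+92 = 97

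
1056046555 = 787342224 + 268704331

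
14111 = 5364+8747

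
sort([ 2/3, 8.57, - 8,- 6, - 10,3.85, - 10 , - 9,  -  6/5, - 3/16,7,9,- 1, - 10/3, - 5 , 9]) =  [ - 10,-10, - 9, - 8, - 6, - 5, - 10/3,-6/5, - 1, - 3/16,2/3,3.85,7,  8.57, 9, 9 ] 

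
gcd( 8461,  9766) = 1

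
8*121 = 968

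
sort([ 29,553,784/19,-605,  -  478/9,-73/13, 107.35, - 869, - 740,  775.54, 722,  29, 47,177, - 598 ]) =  [ - 869,-740,-605, - 598 , - 478/9, - 73/13,29 , 29,784/19, 47 , 107.35  ,  177, 553, 722,775.54]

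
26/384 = 13/192 = 0.07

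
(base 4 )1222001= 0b1101010000001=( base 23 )cj0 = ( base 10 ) 6785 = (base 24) bih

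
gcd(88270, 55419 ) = 91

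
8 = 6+2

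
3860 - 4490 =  - 630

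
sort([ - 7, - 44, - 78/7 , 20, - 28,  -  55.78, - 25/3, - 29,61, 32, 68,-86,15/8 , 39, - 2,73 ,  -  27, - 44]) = [ - 86,-55.78, - 44, - 44, - 29 ,  -  28, - 27, - 78/7, - 25/3 , - 7, - 2, 15/8,20,32, 39,61, 68, 73]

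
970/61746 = 485/30873=0.02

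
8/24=1/3= 0.33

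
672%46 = 28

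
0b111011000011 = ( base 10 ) 3779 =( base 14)153d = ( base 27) 54Q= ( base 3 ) 12011222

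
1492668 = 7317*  204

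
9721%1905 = 196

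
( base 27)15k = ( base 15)3DE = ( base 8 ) 1564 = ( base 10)884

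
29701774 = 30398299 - 696525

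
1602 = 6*267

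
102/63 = 1 + 13/21= 1.62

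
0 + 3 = 3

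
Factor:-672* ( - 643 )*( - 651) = - 2^5 * 3^2*7^2*31^1*643^1 = -281294496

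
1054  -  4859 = -3805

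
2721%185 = 131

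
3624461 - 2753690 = 870771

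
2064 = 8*258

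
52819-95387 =- 42568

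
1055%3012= 1055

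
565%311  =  254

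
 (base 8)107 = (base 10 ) 71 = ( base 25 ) 2l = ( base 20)3B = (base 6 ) 155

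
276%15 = 6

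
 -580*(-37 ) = 21460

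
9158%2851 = 605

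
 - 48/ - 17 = 48/17 = 2.82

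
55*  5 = 275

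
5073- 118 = 4955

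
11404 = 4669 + 6735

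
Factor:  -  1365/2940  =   - 2^( - 2 ) *7^(  -  1) * 13^1 = - 13/28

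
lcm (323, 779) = 13243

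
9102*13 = 118326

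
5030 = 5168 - 138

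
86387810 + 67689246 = 154077056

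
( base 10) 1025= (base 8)2001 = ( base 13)60B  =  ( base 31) 122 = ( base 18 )32H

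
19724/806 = 24 + 190/403 = 24.47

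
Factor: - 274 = -2^1*137^1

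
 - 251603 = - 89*2827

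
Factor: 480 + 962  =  2^1*7^1*103^1 = 1442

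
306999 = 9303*33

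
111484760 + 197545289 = 309030049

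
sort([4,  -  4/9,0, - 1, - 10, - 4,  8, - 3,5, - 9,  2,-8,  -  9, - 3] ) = [- 10, - 9, - 9, - 8,-4,-3, - 3, - 1,-4/9,0,2,  4, 5,8] 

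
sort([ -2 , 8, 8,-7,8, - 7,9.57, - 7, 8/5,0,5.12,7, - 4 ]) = [ - 7, - 7, - 7,  -  4, - 2 , 0, 8/5,5.12,7,8,8, 8,9.57] 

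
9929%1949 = 184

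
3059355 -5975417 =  - 2916062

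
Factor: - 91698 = -2^1*3^1*17^1*29^1*31^1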